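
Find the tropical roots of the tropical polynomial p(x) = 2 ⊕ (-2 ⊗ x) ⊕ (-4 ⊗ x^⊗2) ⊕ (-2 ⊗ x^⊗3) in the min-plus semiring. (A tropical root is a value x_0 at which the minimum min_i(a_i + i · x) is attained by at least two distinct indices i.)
Roots: {-2, 2, 4}

Each tropical root is a break point of the lower envelope of the lines y = a_i + i · x (there are 4 lines, with slopes 0, 1, ..., 3). Only the lines that attain the minimum somewhere contribute to roots; other lines are dominated. Here the surviving (envelope) indices are i = 3, i = 2, i = 1, i = 0.
Intersections between consecutive envelope lines give the roots: for adjacent envelope indices i < j the intersection is x = (a_i − a_j) / (j − i). Reading off the sorted break points: {-2, 2, 4}.
Verification: at each break x_0, at least two indices attain the minimum of min_i(a_i + i · x_0).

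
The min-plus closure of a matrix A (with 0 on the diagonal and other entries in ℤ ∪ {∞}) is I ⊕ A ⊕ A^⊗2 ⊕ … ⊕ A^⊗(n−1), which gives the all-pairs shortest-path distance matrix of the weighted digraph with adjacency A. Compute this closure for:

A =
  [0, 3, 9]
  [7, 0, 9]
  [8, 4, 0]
Closure =
  [0, 3, 9]
  [7, 0, 9]
  [8, 4, 0]

This is the Floyd-Warshall all-pairs shortest-path computation. For each intermediate vertex k = 0, 1, …, 2, update dist[i][j] ← min(dist[i][j], dist[i][k] + dist[k][j]). The final matrix gives, for each (i, j), the minimum total weight of any directed path from i to j (possibly empty when i = j).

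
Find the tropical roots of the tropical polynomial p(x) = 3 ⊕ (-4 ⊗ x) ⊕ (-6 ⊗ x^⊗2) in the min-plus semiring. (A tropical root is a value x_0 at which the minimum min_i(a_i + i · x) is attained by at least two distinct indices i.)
Roots: {2, 7}

Each tropical root is a break point of the lower envelope of the lines y = a_i + i · x (there are 3 lines, with slopes 0, 1, ..., 2). Only the lines that attain the minimum somewhere contribute to roots; other lines are dominated. Here the surviving (envelope) indices are i = 2, i = 1, i = 0.
Intersections between consecutive envelope lines give the roots: for adjacent envelope indices i < j the intersection is x = (a_i − a_j) / (j − i). Reading off the sorted break points: {2, 7}.
Verification: at each break x_0, at least two indices attain the minimum of min_i(a_i + i · x_0).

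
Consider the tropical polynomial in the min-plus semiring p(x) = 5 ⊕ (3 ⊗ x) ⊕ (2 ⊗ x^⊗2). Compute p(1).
p(1) = 4

A tropical monomial a ⊗ x^⊗i evaluates to a + i · x. Evaluating each term at x = 1:
  Term 0 contributes 5 + 0 · 1 = 5
  Term 1 contributes 3 + 1 · 1 = 4
  Term 2 contributes 2 + 2 · 1 = 4
p(1) = ⊕ of these = min[5, 4, 4] = 4.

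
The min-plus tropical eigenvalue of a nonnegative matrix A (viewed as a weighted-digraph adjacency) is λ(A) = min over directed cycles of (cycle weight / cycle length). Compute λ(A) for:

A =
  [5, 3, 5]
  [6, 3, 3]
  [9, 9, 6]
λ(A) = 3

Enumerate directed cycles and compute their means (weight / length). Sample:
  cycle 0 → 0: weight = 5, length = 1, mean = 5/1 ≈ 5.000
  cycle 1 → 1: weight = 3, length = 1, mean = 3/1 ≈ 3.000
  cycle 2 → 2: weight = 6, length = 1, mean = 6/1 ≈ 6.000
  cycle 0 → 1 → 0: weight = 9, length = 2, mean = 9/2 ≈ 4.500
  cycle 0 → 2 → 0: weight = 14, length = 2, mean = 14/2 ≈ 7.000
  cycle 1 → 0 → 1: weight = 9, length = 2, mean = 9/2 ≈ 4.500
Minimum mean = 3.000, attained e.g. along the cycle 1 → 1 with weight 3 and length 1. So λ(A) = 3/1 = 3.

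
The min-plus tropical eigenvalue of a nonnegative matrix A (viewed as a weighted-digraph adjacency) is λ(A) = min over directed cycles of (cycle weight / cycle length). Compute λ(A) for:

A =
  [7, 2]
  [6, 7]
λ(A) = 4

Enumerate directed cycles and compute their means (weight / length). Sample:
  cycle 0 → 0: weight = 7, length = 1, mean = 7/1 ≈ 7.000
  cycle 1 → 1: weight = 7, length = 1, mean = 7/1 ≈ 7.000
  cycle 0 → 1 → 0: weight = 8, length = 2, mean = 8/2 ≈ 4.000
  cycle 1 → 0 → 1: weight = 8, length = 2, mean = 8/2 ≈ 4.000
Minimum mean = 4.000, attained e.g. along the cycle 0 → 1 → 0 with weight 8 and length 2. So λ(A) = 8/2 = 4.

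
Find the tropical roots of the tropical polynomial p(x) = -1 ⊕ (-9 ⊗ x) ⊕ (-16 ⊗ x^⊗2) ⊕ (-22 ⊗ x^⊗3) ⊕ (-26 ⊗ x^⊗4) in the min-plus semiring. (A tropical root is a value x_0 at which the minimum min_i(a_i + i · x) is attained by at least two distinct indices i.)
Roots: {4, 6, 7, 8}

Each tropical root is a break point of the lower envelope of the lines y = a_i + i · x (there are 5 lines, with slopes 0, 1, ..., 4). Only the lines that attain the minimum somewhere contribute to roots; other lines are dominated. Here the surviving (envelope) indices are i = 4, i = 3, i = 2, i = 1, i = 0.
Intersections between consecutive envelope lines give the roots: for adjacent envelope indices i < j the intersection is x = (a_i − a_j) / (j − i). Reading off the sorted break points: {4, 6, 7, 8}.
Verification: at each break x_0, at least two indices attain the minimum of min_i(a_i + i · x_0).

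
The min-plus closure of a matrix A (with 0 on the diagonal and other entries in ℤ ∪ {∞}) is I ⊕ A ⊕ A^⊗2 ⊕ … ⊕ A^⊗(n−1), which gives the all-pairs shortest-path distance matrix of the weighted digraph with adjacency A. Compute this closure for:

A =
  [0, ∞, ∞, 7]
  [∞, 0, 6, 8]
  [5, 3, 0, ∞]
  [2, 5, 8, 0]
Closure =
  [0, 12, 15, 7]
  [10, 0, 6, 8]
  [5, 3, 0, 11]
  [2, 5, 8, 0]

This is the Floyd-Warshall all-pairs shortest-path computation. For each intermediate vertex k = 0, 1, …, 3, update dist[i][j] ← min(dist[i][j], dist[i][k] + dist[k][j]). The final matrix gives, for each (i, j), the minimum total weight of any directed path from i to j (possibly empty when i = j).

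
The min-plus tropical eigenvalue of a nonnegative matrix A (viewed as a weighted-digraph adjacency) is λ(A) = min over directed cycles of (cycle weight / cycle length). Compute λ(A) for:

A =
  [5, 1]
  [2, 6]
λ(A) = 3/2

Enumerate directed cycles and compute their means (weight / length). Sample:
  cycle 0 → 0: weight = 5, length = 1, mean = 5/1 ≈ 5.000
  cycle 1 → 1: weight = 6, length = 1, mean = 6/1 ≈ 6.000
  cycle 0 → 1 → 0: weight = 3, length = 2, mean = 3/2 ≈ 1.500
  cycle 1 → 0 → 1: weight = 3, length = 2, mean = 3/2 ≈ 1.500
Minimum mean = 1.500, attained e.g. along the cycle 0 → 1 → 0 with weight 3 and length 2. So λ(A) = 3/2 = 3/2.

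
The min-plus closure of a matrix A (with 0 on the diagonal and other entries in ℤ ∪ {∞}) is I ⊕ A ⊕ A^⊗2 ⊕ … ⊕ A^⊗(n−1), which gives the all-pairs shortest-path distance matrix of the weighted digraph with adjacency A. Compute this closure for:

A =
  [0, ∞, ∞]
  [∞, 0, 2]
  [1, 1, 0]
Closure =
  [0, ∞, ∞]
  [3, 0, 2]
  [1, 1, 0]

This is the Floyd-Warshall all-pairs shortest-path computation. For each intermediate vertex k = 0, 1, …, 2, update dist[i][j] ← min(dist[i][j], dist[i][k] + dist[k][j]). The final matrix gives, for each (i, j), the minimum total weight of any directed path from i to j (possibly empty when i = j).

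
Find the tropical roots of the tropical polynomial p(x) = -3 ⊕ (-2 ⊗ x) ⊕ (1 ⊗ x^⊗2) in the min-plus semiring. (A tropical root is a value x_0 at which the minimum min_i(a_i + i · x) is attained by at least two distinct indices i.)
Roots: {-3, -1}

Each tropical root is a break point of the lower envelope of the lines y = a_i + i · x (there are 3 lines, with slopes 0, 1, ..., 2). Only the lines that attain the minimum somewhere contribute to roots; other lines are dominated. Here the surviving (envelope) indices are i = 2, i = 1, i = 0.
Intersections between consecutive envelope lines give the roots: for adjacent envelope indices i < j the intersection is x = (a_i − a_j) / (j − i). Reading off the sorted break points: {-3, -1}.
Verification: at each break x_0, at least two indices attain the minimum of min_i(a_i + i · x_0).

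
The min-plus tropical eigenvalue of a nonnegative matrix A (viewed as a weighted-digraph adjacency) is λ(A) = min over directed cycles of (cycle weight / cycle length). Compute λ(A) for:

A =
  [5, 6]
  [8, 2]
λ(A) = 2

Enumerate directed cycles and compute their means (weight / length). Sample:
  cycle 0 → 0: weight = 5, length = 1, mean = 5/1 ≈ 5.000
  cycle 1 → 1: weight = 2, length = 1, mean = 2/1 ≈ 2.000
  cycle 0 → 1 → 0: weight = 14, length = 2, mean = 14/2 ≈ 7.000
  cycle 1 → 0 → 1: weight = 14, length = 2, mean = 14/2 ≈ 7.000
Minimum mean = 2.000, attained e.g. along the cycle 1 → 1 with weight 2 and length 1. So λ(A) = 2/1 = 2.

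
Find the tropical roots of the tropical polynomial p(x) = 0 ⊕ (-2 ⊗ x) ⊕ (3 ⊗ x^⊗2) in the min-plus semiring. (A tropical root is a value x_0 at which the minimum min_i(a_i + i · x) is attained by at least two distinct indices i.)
Roots: {-5, 2}

Each tropical root is a break point of the lower envelope of the lines y = a_i + i · x (there are 3 lines, with slopes 0, 1, ..., 2). Only the lines that attain the minimum somewhere contribute to roots; other lines are dominated. Here the surviving (envelope) indices are i = 2, i = 1, i = 0.
Intersections between consecutive envelope lines give the roots: for adjacent envelope indices i < j the intersection is x = (a_i − a_j) / (j − i). Reading off the sorted break points: {-5, 2}.
Verification: at each break x_0, at least two indices attain the minimum of min_i(a_i + i · x_0).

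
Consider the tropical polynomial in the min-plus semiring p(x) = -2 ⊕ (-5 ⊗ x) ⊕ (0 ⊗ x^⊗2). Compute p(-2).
p(-2) = -7

A tropical monomial a ⊗ x^⊗i evaluates to a + i · x. Evaluating each term at x = -2:
  Term 0 contributes -2 + 0 · -2 = -2
  Term 1 contributes -5 + 1 · -2 = -7
  Term 2 contributes 0 + 2 · -2 = -4
p(-2) = ⊕ of these = min[-2, -7, -4] = -7.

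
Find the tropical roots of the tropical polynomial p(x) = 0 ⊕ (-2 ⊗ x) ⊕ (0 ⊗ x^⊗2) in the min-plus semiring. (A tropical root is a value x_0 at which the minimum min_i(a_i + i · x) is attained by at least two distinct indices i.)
Roots: {-2, 2}

Each tropical root is a break point of the lower envelope of the lines y = a_i + i · x (there are 3 lines, with slopes 0, 1, ..., 2). Only the lines that attain the minimum somewhere contribute to roots; other lines are dominated. Here the surviving (envelope) indices are i = 2, i = 1, i = 0.
Intersections between consecutive envelope lines give the roots: for adjacent envelope indices i < j the intersection is x = (a_i − a_j) / (j − i). Reading off the sorted break points: {-2, 2}.
Verification: at each break x_0, at least two indices attain the minimum of min_i(a_i + i · x_0).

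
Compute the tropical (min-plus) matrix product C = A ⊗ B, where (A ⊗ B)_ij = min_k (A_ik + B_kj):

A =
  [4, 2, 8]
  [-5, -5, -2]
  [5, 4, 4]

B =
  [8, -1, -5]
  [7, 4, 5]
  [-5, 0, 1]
A ⊗ B =
  [3, 3, -1]
  [-7, -6, -10]
  [-1, 4, 0]

Apply the min-plus product entry-by-entry:
  C[0][0] = min over k of (A[0][0] + B[0][0] = 4 + 8 = 12, A[0][1] + B[1][0] = 2 + 7 = 9, A[0][2] + B[2][0] = 8 + -5 = 3) = 3 (attained at k = 2)
  C[0][1] = min over k of (A[0][0] + B[0][1] = 4 + -1 = 3, A[0][1] + B[1][1] = 2 + 4 = 6, A[0][2] + B[2][1] = 8 + 0 = 8) = 3 (attained at k = 0)
  C[0][2] = min over k of (A[0][0] + B[0][2] = 4 + -5 = -1, A[0][1] + B[1][2] = 2 + 5 = 7, A[0][2] + B[2][2] = 8 + 1 = 9) = -1 (attained at k = 0)
  C[1][0] = min over k of (A[1][0] + B[0][0] = -5 + 8 = 3, A[1][1] + B[1][0] = -5 + 7 = 2, A[1][2] + B[2][0] = -2 + -5 = -7) = -7 (attained at k = 2)
  C[1][1] = min over k of (A[1][0] + B[0][1] = -5 + -1 = -6, A[1][1] + B[1][1] = -5 + 4 = -1, A[1][2] + B[2][1] = -2 + 0 = -2) = -6 (attained at k = 0)
  C[1][2] = min over k of (A[1][0] + B[0][2] = -5 + -5 = -10, A[1][1] + B[1][2] = -5 + 5 = 0, A[1][2] + B[2][2] = -2 + 1 = -1) = -10 (attained at k = 0)
  C[2][0] = min over k of (A[2][0] + B[0][0] = 5 + 8 = 13, A[2][1] + B[1][0] = 4 + 7 = 11, A[2][2] + B[2][0] = 4 + -5 = -1) = -1 (attained at k = 2)
  C[2][1] = min over k of (A[2][0] + B[0][1] = 5 + -1 = 4, A[2][1] + B[1][1] = 4 + 4 = 8, A[2][2] + B[2][1] = 4 + 0 = 4) = 4 (attained at k = 0)
  C[2][2] = min over k of (A[2][0] + B[0][2] = 5 + -5 = 0, A[2][1] + B[1][2] = 4 + 5 = 9, A[2][2] + B[2][2] = 4 + 1 = 5) = 0 (attained at k = 0)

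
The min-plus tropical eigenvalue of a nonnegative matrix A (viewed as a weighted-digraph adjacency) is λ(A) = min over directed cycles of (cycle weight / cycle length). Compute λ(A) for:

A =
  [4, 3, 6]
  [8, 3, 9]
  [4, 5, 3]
λ(A) = 3

Enumerate directed cycles and compute their means (weight / length). Sample:
  cycle 0 → 0: weight = 4, length = 1, mean = 4/1 ≈ 4.000
  cycle 1 → 1: weight = 3, length = 1, mean = 3/1 ≈ 3.000
  cycle 2 → 2: weight = 3, length = 1, mean = 3/1 ≈ 3.000
  cycle 0 → 1 → 0: weight = 11, length = 2, mean = 11/2 ≈ 5.500
  cycle 0 → 2 → 0: weight = 10, length = 2, mean = 10/2 ≈ 5.000
  cycle 1 → 0 → 1: weight = 11, length = 2, mean = 11/2 ≈ 5.500
Minimum mean = 3.000, attained e.g. along the cycle 1 → 1 with weight 3 and length 1. So λ(A) = 3/1 = 3.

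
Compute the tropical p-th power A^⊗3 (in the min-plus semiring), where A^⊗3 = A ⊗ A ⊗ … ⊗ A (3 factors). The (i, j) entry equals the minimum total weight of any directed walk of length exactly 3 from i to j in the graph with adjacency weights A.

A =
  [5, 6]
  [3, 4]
A^⊗3 =
  [13, 14]
  [11, 12]

Each entry (A^⊗3)_ij equals the minimum over all length-3 walks i = v_0 → v_1 → … → v_3 = j of Σ_t A[v_t][v_{t+1}]. For example, for (i, j) = (0, 1) we minimise over 4 possible intermediate vertex sequences; the minimum is 14, attained along the walk 0 → 1 → 1 → 1.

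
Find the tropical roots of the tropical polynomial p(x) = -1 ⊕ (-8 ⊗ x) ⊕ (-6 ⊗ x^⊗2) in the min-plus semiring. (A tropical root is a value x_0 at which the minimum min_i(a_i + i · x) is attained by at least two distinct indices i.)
Roots: {-2, 7}

Each tropical root is a break point of the lower envelope of the lines y = a_i + i · x (there are 3 lines, with slopes 0, 1, ..., 2). Only the lines that attain the minimum somewhere contribute to roots; other lines are dominated. Here the surviving (envelope) indices are i = 2, i = 1, i = 0.
Intersections between consecutive envelope lines give the roots: for adjacent envelope indices i < j the intersection is x = (a_i − a_j) / (j − i). Reading off the sorted break points: {-2, 7}.
Verification: at each break x_0, at least two indices attain the minimum of min_i(a_i + i · x_0).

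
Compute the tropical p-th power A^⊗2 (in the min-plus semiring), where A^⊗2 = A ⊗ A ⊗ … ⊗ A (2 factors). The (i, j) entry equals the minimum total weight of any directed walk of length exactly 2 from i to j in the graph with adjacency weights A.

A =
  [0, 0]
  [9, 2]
A^⊗2 =
  [0, 0]
  [9, 4]

Each entry (A^⊗2)_ij equals the minimum over all length-2 walks i = v_0 → v_1 → … → v_2 = j of Σ_t A[v_t][v_{t+1}]. For example, for (i, j) = (0, 1) we minimise over 2 possible intermediate vertex sequences; the minimum is 0, attained along the walk 0 → 0 → 1.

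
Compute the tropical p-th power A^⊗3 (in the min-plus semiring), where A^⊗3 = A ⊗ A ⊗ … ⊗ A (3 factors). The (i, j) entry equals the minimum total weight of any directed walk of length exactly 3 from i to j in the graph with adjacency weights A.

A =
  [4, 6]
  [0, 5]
A^⊗3 =
  [10, 12]
  [6, 10]

Each entry (A^⊗3)_ij equals the minimum over all length-3 walks i = v_0 → v_1 → … → v_3 = j of Σ_t A[v_t][v_{t+1}]. For example, for (i, j) = (0, 1) we minimise over 4 possible intermediate vertex sequences; the minimum is 12, attained along the walk 0 → 1 → 0 → 1.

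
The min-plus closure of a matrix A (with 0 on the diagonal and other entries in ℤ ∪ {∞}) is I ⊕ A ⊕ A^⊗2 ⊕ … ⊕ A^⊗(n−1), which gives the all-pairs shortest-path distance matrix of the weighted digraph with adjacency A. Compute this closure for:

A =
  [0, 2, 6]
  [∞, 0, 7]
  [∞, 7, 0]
Closure =
  [0, 2, 6]
  [∞, 0, 7]
  [∞, 7, 0]

This is the Floyd-Warshall all-pairs shortest-path computation. For each intermediate vertex k = 0, 1, …, 2, update dist[i][j] ← min(dist[i][j], dist[i][k] + dist[k][j]). The final matrix gives, for each (i, j), the minimum total weight of any directed path from i to j (possibly empty when i = j).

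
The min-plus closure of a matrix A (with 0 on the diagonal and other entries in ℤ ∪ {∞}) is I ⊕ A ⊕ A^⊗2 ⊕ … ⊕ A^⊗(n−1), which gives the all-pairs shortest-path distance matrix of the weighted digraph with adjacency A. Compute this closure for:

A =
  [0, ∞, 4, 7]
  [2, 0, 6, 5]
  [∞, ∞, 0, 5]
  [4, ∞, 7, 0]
Closure =
  [0, ∞, 4, 7]
  [2, 0, 6, 5]
  [9, ∞, 0, 5]
  [4, ∞, 7, 0]

This is the Floyd-Warshall all-pairs shortest-path computation. For each intermediate vertex k = 0, 1, …, 3, update dist[i][j] ← min(dist[i][j], dist[i][k] + dist[k][j]). The final matrix gives, for each (i, j), the minimum total weight of any directed path from i to j (possibly empty when i = j).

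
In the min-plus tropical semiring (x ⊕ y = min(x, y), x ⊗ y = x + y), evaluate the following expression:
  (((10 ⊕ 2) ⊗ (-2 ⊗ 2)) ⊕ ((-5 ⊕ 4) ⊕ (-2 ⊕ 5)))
(((10 ⊕ 2) ⊗ (-2 ⊗ 2)) ⊕ ((-5 ⊕ 4) ⊕ (-2 ⊕ 5))) = -5

Expand innermost to outermost. Recall ⊕ takes the minimum of its arguments and ⊗ takes their sum. Working out the expression (((10 ⊕ 2) ⊗ (-2 ⊗ 2)) ⊕ ((-5 ⊕ 4) ⊕ (-2 ⊕ 5))) gives -5.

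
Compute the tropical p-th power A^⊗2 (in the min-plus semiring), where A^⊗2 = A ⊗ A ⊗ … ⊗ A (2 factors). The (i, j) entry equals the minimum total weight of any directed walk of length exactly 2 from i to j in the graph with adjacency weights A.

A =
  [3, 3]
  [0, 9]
A^⊗2 =
  [3, 6]
  [3, 3]

Each entry (A^⊗2)_ij equals the minimum over all length-2 walks i = v_0 → v_1 → … → v_2 = j of Σ_t A[v_t][v_{t+1}]. For example, for (i, j) = (0, 1) we minimise over 2 possible intermediate vertex sequences; the minimum is 6, attained along the walk 0 → 0 → 1.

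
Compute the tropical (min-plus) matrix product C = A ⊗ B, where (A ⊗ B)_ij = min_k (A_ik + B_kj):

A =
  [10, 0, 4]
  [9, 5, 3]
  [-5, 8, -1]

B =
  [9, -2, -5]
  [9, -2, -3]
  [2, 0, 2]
A ⊗ B =
  [6, -2, -3]
  [5, 3, 2]
  [1, -7, -10]

Apply the min-plus product entry-by-entry:
  C[0][0] = min over k of (A[0][0] + B[0][0] = 10 + 9 = 19, A[0][1] + B[1][0] = 0 + 9 = 9, A[0][2] + B[2][0] = 4 + 2 = 6) = 6 (attained at k = 2)
  C[0][1] = min over k of (A[0][0] + B[0][1] = 10 + -2 = 8, A[0][1] + B[1][1] = 0 + -2 = -2, A[0][2] + B[2][1] = 4 + 0 = 4) = -2 (attained at k = 1)
  C[0][2] = min over k of (A[0][0] + B[0][2] = 10 + -5 = 5, A[0][1] + B[1][2] = 0 + -3 = -3, A[0][2] + B[2][2] = 4 + 2 = 6) = -3 (attained at k = 1)
  C[1][0] = min over k of (A[1][0] + B[0][0] = 9 + 9 = 18, A[1][1] + B[1][0] = 5 + 9 = 14, A[1][2] + B[2][0] = 3 + 2 = 5) = 5 (attained at k = 2)
  C[1][1] = min over k of (A[1][0] + B[0][1] = 9 + -2 = 7, A[1][1] + B[1][1] = 5 + -2 = 3, A[1][2] + B[2][1] = 3 + 0 = 3) = 3 (attained at k = 1)
  C[1][2] = min over k of (A[1][0] + B[0][2] = 9 + -5 = 4, A[1][1] + B[1][2] = 5 + -3 = 2, A[1][2] + B[2][2] = 3 + 2 = 5) = 2 (attained at k = 1)
  C[2][0] = min over k of (A[2][0] + B[0][0] = -5 + 9 = 4, A[2][1] + B[1][0] = 8 + 9 = 17, A[2][2] + B[2][0] = -1 + 2 = 1) = 1 (attained at k = 2)
  C[2][1] = min over k of (A[2][0] + B[0][1] = -5 + -2 = -7, A[2][1] + B[1][1] = 8 + -2 = 6, A[2][2] + B[2][1] = -1 + 0 = -1) = -7 (attained at k = 0)
  C[2][2] = min over k of (A[2][0] + B[0][2] = -5 + -5 = -10, A[2][1] + B[1][2] = 8 + -3 = 5, A[2][2] + B[2][2] = -1 + 2 = 1) = -10 (attained at k = 0)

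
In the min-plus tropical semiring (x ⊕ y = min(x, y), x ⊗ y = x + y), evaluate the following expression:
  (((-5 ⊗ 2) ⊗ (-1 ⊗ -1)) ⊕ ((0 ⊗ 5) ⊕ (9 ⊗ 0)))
(((-5 ⊗ 2) ⊗ (-1 ⊗ -1)) ⊕ ((0 ⊗ 5) ⊕ (9 ⊗ 0))) = -5

Expand innermost to outermost. Recall ⊕ takes the minimum of its arguments and ⊗ takes their sum. Working out the expression (((-5 ⊗ 2) ⊗ (-1 ⊗ -1)) ⊕ ((0 ⊗ 5) ⊕ (9 ⊗ 0))) gives -5.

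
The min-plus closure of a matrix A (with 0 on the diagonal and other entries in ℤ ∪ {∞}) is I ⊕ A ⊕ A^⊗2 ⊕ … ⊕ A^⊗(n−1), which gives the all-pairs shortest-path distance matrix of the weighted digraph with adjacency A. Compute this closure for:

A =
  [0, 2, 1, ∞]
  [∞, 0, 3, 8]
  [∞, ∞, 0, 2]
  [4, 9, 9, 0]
Closure =
  [0, 2, 1, 3]
  [9, 0, 3, 5]
  [6, 8, 0, 2]
  [4, 6, 5, 0]

This is the Floyd-Warshall all-pairs shortest-path computation. For each intermediate vertex k = 0, 1, …, 3, update dist[i][j] ← min(dist[i][j], dist[i][k] + dist[k][j]). The final matrix gives, for each (i, j), the minimum total weight of any directed path from i to j (possibly empty when i = j).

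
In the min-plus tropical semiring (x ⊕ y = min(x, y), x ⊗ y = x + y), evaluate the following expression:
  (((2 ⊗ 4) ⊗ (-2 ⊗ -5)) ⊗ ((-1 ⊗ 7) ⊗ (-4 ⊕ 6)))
(((2 ⊗ 4) ⊗ (-2 ⊗ -5)) ⊗ ((-1 ⊗ 7) ⊗ (-4 ⊕ 6))) = 1

Expand innermost to outermost. Recall ⊕ takes the minimum of its arguments and ⊗ takes their sum. Working out the expression (((2 ⊗ 4) ⊗ (-2 ⊗ -5)) ⊗ ((-1 ⊗ 7) ⊗ (-4 ⊕ 6))) gives 1.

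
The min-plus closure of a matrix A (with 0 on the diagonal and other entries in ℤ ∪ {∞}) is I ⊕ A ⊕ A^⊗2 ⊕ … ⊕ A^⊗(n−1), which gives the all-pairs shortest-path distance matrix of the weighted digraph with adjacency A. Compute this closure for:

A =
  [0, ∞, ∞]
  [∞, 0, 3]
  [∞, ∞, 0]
Closure =
  [0, ∞, ∞]
  [∞, 0, 3]
  [∞, ∞, 0]

This is the Floyd-Warshall all-pairs shortest-path computation. For each intermediate vertex k = 0, 1, …, 2, update dist[i][j] ← min(dist[i][j], dist[i][k] + dist[k][j]). The final matrix gives, for each (i, j), the minimum total weight of any directed path from i to j (possibly empty when i = j).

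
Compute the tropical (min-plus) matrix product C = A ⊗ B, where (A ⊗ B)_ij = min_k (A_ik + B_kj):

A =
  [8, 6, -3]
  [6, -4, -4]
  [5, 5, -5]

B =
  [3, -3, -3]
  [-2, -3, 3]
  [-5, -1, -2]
A ⊗ B =
  [-8, -4, -5]
  [-9, -7, -6]
  [-10, -6, -7]

Apply the min-plus product entry-by-entry:
  C[0][0] = min over k of (A[0][0] + B[0][0] = 8 + 3 = 11, A[0][1] + B[1][0] = 6 + -2 = 4, A[0][2] + B[2][0] = -3 + -5 = -8) = -8 (attained at k = 2)
  C[0][1] = min over k of (A[0][0] + B[0][1] = 8 + -3 = 5, A[0][1] + B[1][1] = 6 + -3 = 3, A[0][2] + B[2][1] = -3 + -1 = -4) = -4 (attained at k = 2)
  C[0][2] = min over k of (A[0][0] + B[0][2] = 8 + -3 = 5, A[0][1] + B[1][2] = 6 + 3 = 9, A[0][2] + B[2][2] = -3 + -2 = -5) = -5 (attained at k = 2)
  C[1][0] = min over k of (A[1][0] + B[0][0] = 6 + 3 = 9, A[1][1] + B[1][0] = -4 + -2 = -6, A[1][2] + B[2][0] = -4 + -5 = -9) = -9 (attained at k = 2)
  C[1][1] = min over k of (A[1][0] + B[0][1] = 6 + -3 = 3, A[1][1] + B[1][1] = -4 + -3 = -7, A[1][2] + B[2][1] = -4 + -1 = -5) = -7 (attained at k = 1)
  C[1][2] = min over k of (A[1][0] + B[0][2] = 6 + -3 = 3, A[1][1] + B[1][2] = -4 + 3 = -1, A[1][2] + B[2][2] = -4 + -2 = -6) = -6 (attained at k = 2)
  C[2][0] = min over k of (A[2][0] + B[0][0] = 5 + 3 = 8, A[2][1] + B[1][0] = 5 + -2 = 3, A[2][2] + B[2][0] = -5 + -5 = -10) = -10 (attained at k = 2)
  C[2][1] = min over k of (A[2][0] + B[0][1] = 5 + -3 = 2, A[2][1] + B[1][1] = 5 + -3 = 2, A[2][2] + B[2][1] = -5 + -1 = -6) = -6 (attained at k = 2)
  C[2][2] = min over k of (A[2][0] + B[0][2] = 5 + -3 = 2, A[2][1] + B[1][2] = 5 + 3 = 8, A[2][2] + B[2][2] = -5 + -2 = -7) = -7 (attained at k = 2)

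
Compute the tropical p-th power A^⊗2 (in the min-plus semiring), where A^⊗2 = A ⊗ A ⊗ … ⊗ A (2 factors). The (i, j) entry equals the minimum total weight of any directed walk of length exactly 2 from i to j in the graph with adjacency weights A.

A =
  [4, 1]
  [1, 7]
A^⊗2 =
  [2, 5]
  [5, 2]

Each entry (A^⊗2)_ij equals the minimum over all length-2 walks i = v_0 → v_1 → … → v_2 = j of Σ_t A[v_t][v_{t+1}]. For example, for (i, j) = (0, 1) we minimise over 2 possible intermediate vertex sequences; the minimum is 5, attained along the walk 0 → 0 → 1.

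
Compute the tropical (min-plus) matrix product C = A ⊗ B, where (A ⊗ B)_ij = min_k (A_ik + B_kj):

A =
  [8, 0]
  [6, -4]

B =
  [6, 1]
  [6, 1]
A ⊗ B =
  [6, 1]
  [2, -3]

Apply the min-plus product entry-by-entry:
  C[0][0] = min over k of (A[0][0] + B[0][0] = 8 + 6 = 14, A[0][1] + B[1][0] = 0 + 6 = 6) = 6 (attained at k = 1)
  C[0][1] = min over k of (A[0][0] + B[0][1] = 8 + 1 = 9, A[0][1] + B[1][1] = 0 + 1 = 1) = 1 (attained at k = 1)
  C[1][0] = min over k of (A[1][0] + B[0][0] = 6 + 6 = 12, A[1][1] + B[1][0] = -4 + 6 = 2) = 2 (attained at k = 1)
  C[1][1] = min over k of (A[1][0] + B[0][1] = 6 + 1 = 7, A[1][1] + B[1][1] = -4 + 1 = -3) = -3 (attained at k = 1)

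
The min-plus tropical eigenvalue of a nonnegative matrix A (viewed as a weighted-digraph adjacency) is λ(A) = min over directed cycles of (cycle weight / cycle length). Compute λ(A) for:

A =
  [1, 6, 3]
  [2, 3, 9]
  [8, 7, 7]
λ(A) = 1

Enumerate directed cycles and compute their means (weight / length). Sample:
  cycle 0 → 0: weight = 1, length = 1, mean = 1/1 ≈ 1.000
  cycle 1 → 1: weight = 3, length = 1, mean = 3/1 ≈ 3.000
  cycle 2 → 2: weight = 7, length = 1, mean = 7/1 ≈ 7.000
  cycle 0 → 1 → 0: weight = 8, length = 2, mean = 8/2 ≈ 4.000
  cycle 0 → 2 → 0: weight = 11, length = 2, mean = 11/2 ≈ 5.500
  cycle 1 → 0 → 1: weight = 8, length = 2, mean = 8/2 ≈ 4.000
Minimum mean = 1.000, attained e.g. along the cycle 0 → 0 with weight 1 and length 1. So λ(A) = 1/1 = 1.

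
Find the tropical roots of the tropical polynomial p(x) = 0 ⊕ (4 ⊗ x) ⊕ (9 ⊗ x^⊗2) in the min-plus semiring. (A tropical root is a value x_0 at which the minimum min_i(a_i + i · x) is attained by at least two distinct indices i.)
Roots: {-5, -4}

Each tropical root is a break point of the lower envelope of the lines y = a_i + i · x (there are 3 lines, with slopes 0, 1, ..., 2). Only the lines that attain the minimum somewhere contribute to roots; other lines are dominated. Here the surviving (envelope) indices are i = 2, i = 1, i = 0.
Intersections between consecutive envelope lines give the roots: for adjacent envelope indices i < j the intersection is x = (a_i − a_j) / (j − i). Reading off the sorted break points: {-5, -4}.
Verification: at each break x_0, at least two indices attain the minimum of min_i(a_i + i · x_0).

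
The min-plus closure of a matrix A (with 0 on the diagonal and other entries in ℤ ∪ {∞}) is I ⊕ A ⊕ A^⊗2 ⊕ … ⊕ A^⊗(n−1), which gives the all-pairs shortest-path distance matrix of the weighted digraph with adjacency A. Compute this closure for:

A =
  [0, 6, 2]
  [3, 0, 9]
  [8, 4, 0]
Closure =
  [0, 6, 2]
  [3, 0, 5]
  [7, 4, 0]

This is the Floyd-Warshall all-pairs shortest-path computation. For each intermediate vertex k = 0, 1, …, 2, update dist[i][j] ← min(dist[i][j], dist[i][k] + dist[k][j]). The final matrix gives, for each (i, j), the minimum total weight of any directed path from i to j (possibly empty when i = j).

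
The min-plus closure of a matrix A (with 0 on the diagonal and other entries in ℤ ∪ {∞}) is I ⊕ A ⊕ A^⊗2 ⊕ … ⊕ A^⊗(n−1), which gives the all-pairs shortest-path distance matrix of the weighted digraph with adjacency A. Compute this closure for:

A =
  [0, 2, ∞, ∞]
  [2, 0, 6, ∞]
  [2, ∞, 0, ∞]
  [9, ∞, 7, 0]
Closure =
  [0, 2, 8, ∞]
  [2, 0, 6, ∞]
  [2, 4, 0, ∞]
  [9, 11, 7, 0]

This is the Floyd-Warshall all-pairs shortest-path computation. For each intermediate vertex k = 0, 1, …, 3, update dist[i][j] ← min(dist[i][j], dist[i][k] + dist[k][j]). The final matrix gives, for each (i, j), the minimum total weight of any directed path from i to j (possibly empty when i = j).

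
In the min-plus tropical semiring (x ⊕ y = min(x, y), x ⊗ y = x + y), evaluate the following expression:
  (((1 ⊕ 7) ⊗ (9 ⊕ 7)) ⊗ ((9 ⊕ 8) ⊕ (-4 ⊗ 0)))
(((1 ⊕ 7) ⊗ (9 ⊕ 7)) ⊗ ((9 ⊕ 8) ⊕ (-4 ⊗ 0))) = 4

Expand innermost to outermost. Recall ⊕ takes the minimum of its arguments and ⊗ takes their sum. Working out the expression (((1 ⊕ 7) ⊗ (9 ⊕ 7)) ⊗ ((9 ⊕ 8) ⊕ (-4 ⊗ 0))) gives 4.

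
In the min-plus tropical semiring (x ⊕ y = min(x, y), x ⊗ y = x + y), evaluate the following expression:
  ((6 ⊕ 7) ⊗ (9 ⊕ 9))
((6 ⊕ 7) ⊗ (9 ⊕ 9)) = 15

Expand innermost to outermost. Recall ⊕ takes the minimum of its arguments and ⊗ takes their sum. Working out the expression ((6 ⊕ 7) ⊗ (9 ⊕ 9)) gives 15.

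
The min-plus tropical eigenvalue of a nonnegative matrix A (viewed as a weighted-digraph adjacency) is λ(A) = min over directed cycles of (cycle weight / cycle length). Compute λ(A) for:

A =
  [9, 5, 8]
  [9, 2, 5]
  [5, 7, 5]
λ(A) = 2

Enumerate directed cycles and compute their means (weight / length). Sample:
  cycle 0 → 0: weight = 9, length = 1, mean = 9/1 ≈ 9.000
  cycle 1 → 1: weight = 2, length = 1, mean = 2/1 ≈ 2.000
  cycle 2 → 2: weight = 5, length = 1, mean = 5/1 ≈ 5.000
  cycle 0 → 1 → 0: weight = 14, length = 2, mean = 14/2 ≈ 7.000
  cycle 0 → 2 → 0: weight = 13, length = 2, mean = 13/2 ≈ 6.500
  cycle 1 → 0 → 1: weight = 14, length = 2, mean = 14/2 ≈ 7.000
Minimum mean = 2.000, attained e.g. along the cycle 1 → 1 with weight 2 and length 1. So λ(A) = 2/1 = 2.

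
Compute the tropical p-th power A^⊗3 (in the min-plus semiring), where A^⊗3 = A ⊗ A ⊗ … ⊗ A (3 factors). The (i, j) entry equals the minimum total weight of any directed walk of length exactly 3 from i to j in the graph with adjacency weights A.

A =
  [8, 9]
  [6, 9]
A^⊗3 =
  [23, 24]
  [21, 23]

Each entry (A^⊗3)_ij equals the minimum over all length-3 walks i = v_0 → v_1 → … → v_3 = j of Σ_t A[v_t][v_{t+1}]. For example, for (i, j) = (0, 1) we minimise over 4 possible intermediate vertex sequences; the minimum is 24, attained along the walk 0 → 1 → 0 → 1.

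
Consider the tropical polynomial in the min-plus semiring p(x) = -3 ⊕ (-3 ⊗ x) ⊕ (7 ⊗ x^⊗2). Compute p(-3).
p(-3) = -6

A tropical monomial a ⊗ x^⊗i evaluates to a + i · x. Evaluating each term at x = -3:
  Term 0 contributes -3 + 0 · -3 = -3
  Term 1 contributes -3 + 1 · -3 = -6
  Term 2 contributes 7 + 2 · -3 = 1
p(-3) = ⊕ of these = min[-3, -6, 1] = -6.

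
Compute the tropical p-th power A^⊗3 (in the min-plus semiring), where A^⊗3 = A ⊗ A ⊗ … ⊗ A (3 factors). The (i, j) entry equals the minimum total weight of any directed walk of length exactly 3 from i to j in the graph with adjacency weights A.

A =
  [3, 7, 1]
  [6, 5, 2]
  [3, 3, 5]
A^⊗3 =
  [7, 7, 5]
  [8, 10, 6]
  [7, 7, 7]

Each entry (A^⊗3)_ij equals the minimum over all length-3 walks i = v_0 → v_1 → … → v_3 = j of Σ_t A[v_t][v_{t+1}]. For example, for (i, j) = (0, 2) we minimise over 9 possible intermediate vertex sequences; the minimum is 5, attained along the walk 0 → 2 → 0 → 2.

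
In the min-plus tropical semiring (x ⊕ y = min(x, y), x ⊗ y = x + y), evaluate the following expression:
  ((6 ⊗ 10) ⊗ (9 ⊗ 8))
((6 ⊗ 10) ⊗ (9 ⊗ 8)) = 33

Expand innermost to outermost. Recall ⊕ takes the minimum of its arguments and ⊗ takes their sum. Working out the expression ((6 ⊗ 10) ⊗ (9 ⊗ 8)) gives 33.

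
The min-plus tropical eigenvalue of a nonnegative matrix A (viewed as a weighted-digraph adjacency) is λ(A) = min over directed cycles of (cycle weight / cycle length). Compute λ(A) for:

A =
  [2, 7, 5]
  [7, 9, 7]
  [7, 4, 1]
λ(A) = 1

Enumerate directed cycles and compute their means (weight / length). Sample:
  cycle 0 → 0: weight = 2, length = 1, mean = 2/1 ≈ 2.000
  cycle 1 → 1: weight = 9, length = 1, mean = 9/1 ≈ 9.000
  cycle 2 → 2: weight = 1, length = 1, mean = 1/1 ≈ 1.000
  cycle 0 → 1 → 0: weight = 14, length = 2, mean = 14/2 ≈ 7.000
  cycle 0 → 2 → 0: weight = 12, length = 2, mean = 12/2 ≈ 6.000
  cycle 1 → 0 → 1: weight = 14, length = 2, mean = 14/2 ≈ 7.000
Minimum mean = 1.000, attained e.g. along the cycle 2 → 2 with weight 1 and length 1. So λ(A) = 1/1 = 1.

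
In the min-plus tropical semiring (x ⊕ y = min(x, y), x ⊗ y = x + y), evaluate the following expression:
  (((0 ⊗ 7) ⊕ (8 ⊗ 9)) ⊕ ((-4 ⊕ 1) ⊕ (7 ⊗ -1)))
(((0 ⊗ 7) ⊕ (8 ⊗ 9)) ⊕ ((-4 ⊕ 1) ⊕ (7 ⊗ -1))) = -4

Expand innermost to outermost. Recall ⊕ takes the minimum of its arguments and ⊗ takes their sum. Working out the expression (((0 ⊗ 7) ⊕ (8 ⊗ 9)) ⊕ ((-4 ⊕ 1) ⊕ (7 ⊗ -1))) gives -4.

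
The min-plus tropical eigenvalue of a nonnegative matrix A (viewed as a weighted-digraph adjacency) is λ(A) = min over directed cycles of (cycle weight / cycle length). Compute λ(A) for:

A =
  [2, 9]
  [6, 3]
λ(A) = 2

Enumerate directed cycles and compute their means (weight / length). Sample:
  cycle 0 → 0: weight = 2, length = 1, mean = 2/1 ≈ 2.000
  cycle 1 → 1: weight = 3, length = 1, mean = 3/1 ≈ 3.000
  cycle 0 → 1 → 0: weight = 15, length = 2, mean = 15/2 ≈ 7.500
  cycle 1 → 0 → 1: weight = 15, length = 2, mean = 15/2 ≈ 7.500
Minimum mean = 2.000, attained e.g. along the cycle 0 → 0 with weight 2 and length 1. So λ(A) = 2/1 = 2.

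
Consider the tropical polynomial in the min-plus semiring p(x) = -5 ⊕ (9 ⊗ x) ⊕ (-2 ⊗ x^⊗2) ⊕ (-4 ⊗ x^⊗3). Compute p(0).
p(0) = -5

A tropical monomial a ⊗ x^⊗i evaluates to a + i · x. Evaluating each term at x = 0:
  Term 0 contributes -5 + 0 · 0 = -5
  Term 1 contributes 9 + 1 · 0 = 9
  Term 2 contributes -2 + 2 · 0 = -2
  Term 3 contributes -4 + 3 · 0 = -4
p(0) = ⊕ of these = min[-5, 9, -2, -4] = -5.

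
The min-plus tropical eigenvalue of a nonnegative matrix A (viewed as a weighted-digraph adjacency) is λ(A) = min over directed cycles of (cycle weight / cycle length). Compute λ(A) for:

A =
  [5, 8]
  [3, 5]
λ(A) = 5

Enumerate directed cycles and compute their means (weight / length). Sample:
  cycle 0 → 0: weight = 5, length = 1, mean = 5/1 ≈ 5.000
  cycle 1 → 1: weight = 5, length = 1, mean = 5/1 ≈ 5.000
  cycle 0 → 1 → 0: weight = 11, length = 2, mean = 11/2 ≈ 5.500
  cycle 1 → 0 → 1: weight = 11, length = 2, mean = 11/2 ≈ 5.500
Minimum mean = 5.000, attained e.g. along the cycle 0 → 0 with weight 5 and length 1. So λ(A) = 5/1 = 5.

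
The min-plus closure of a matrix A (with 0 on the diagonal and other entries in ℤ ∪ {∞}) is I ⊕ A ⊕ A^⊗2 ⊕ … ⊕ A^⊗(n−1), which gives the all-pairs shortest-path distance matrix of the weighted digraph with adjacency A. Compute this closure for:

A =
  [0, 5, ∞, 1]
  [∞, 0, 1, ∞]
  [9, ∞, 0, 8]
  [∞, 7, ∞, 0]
Closure =
  [0, 5, 6, 1]
  [10, 0, 1, 9]
  [9, 14, 0, 8]
  [17, 7, 8, 0]

This is the Floyd-Warshall all-pairs shortest-path computation. For each intermediate vertex k = 0, 1, …, 3, update dist[i][j] ← min(dist[i][j], dist[i][k] + dist[k][j]). The final matrix gives, for each (i, j), the minimum total weight of any directed path from i to j (possibly empty when i = j).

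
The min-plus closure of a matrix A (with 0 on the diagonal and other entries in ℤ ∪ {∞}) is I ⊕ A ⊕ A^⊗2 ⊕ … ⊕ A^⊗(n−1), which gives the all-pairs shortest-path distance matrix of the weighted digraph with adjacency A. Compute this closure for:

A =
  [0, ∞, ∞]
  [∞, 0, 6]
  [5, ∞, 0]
Closure =
  [0, ∞, ∞]
  [11, 0, 6]
  [5, ∞, 0]

This is the Floyd-Warshall all-pairs shortest-path computation. For each intermediate vertex k = 0, 1, …, 2, update dist[i][j] ← min(dist[i][j], dist[i][k] + dist[k][j]). The final matrix gives, for each (i, j), the minimum total weight of any directed path from i to j (possibly empty when i = j).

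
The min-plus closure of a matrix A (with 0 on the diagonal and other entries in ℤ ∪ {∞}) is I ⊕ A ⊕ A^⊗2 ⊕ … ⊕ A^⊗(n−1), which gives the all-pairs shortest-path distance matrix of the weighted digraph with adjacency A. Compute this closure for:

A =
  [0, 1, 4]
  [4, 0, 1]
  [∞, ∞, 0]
Closure =
  [0, 1, 2]
  [4, 0, 1]
  [∞, ∞, 0]

This is the Floyd-Warshall all-pairs shortest-path computation. For each intermediate vertex k = 0, 1, …, 2, update dist[i][j] ← min(dist[i][j], dist[i][k] + dist[k][j]). The final matrix gives, for each (i, j), the minimum total weight of any directed path from i to j (possibly empty when i = j).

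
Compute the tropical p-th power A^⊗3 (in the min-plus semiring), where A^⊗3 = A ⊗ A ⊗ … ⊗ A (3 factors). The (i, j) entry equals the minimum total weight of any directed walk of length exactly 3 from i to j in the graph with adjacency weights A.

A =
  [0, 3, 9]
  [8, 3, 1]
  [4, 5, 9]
A^⊗3 =
  [0, 3, 4]
  [5, 8, 7]
  [4, 7, 8]

Each entry (A^⊗3)_ij equals the minimum over all length-3 walks i = v_0 → v_1 → … → v_3 = j of Σ_t A[v_t][v_{t+1}]. For example, for (i, j) = (0, 2) we minimise over 9 possible intermediate vertex sequences; the minimum is 4, attained along the walk 0 → 0 → 1 → 2.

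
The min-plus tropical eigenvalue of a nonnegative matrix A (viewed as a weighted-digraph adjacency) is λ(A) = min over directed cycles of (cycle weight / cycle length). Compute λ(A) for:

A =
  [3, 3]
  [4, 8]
λ(A) = 3

Enumerate directed cycles and compute their means (weight / length). Sample:
  cycle 0 → 0: weight = 3, length = 1, mean = 3/1 ≈ 3.000
  cycle 1 → 1: weight = 8, length = 1, mean = 8/1 ≈ 8.000
  cycle 0 → 1 → 0: weight = 7, length = 2, mean = 7/2 ≈ 3.500
  cycle 1 → 0 → 1: weight = 7, length = 2, mean = 7/2 ≈ 3.500
Minimum mean = 3.000, attained e.g. along the cycle 0 → 0 with weight 3 and length 1. So λ(A) = 3/1 = 3.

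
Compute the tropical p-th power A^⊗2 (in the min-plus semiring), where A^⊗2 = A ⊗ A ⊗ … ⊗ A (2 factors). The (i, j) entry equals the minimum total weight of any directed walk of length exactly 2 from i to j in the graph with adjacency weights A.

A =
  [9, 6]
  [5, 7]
A^⊗2 =
  [11, 13]
  [12, 11]

Each entry (A^⊗2)_ij equals the minimum over all length-2 walks i = v_0 → v_1 → … → v_2 = j of Σ_t A[v_t][v_{t+1}]. For example, for (i, j) = (0, 1) we minimise over 2 possible intermediate vertex sequences; the minimum is 13, attained along the walk 0 → 1 → 1.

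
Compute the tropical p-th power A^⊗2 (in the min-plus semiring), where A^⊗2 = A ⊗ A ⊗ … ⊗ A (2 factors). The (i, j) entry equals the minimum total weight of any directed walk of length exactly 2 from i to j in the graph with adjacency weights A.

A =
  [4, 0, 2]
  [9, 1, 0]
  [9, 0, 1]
A^⊗2 =
  [8, 1, 0]
  [9, 0, 1]
  [9, 1, 0]

Each entry (A^⊗2)_ij equals the minimum over all length-2 walks i = v_0 → v_1 → … → v_2 = j of Σ_t A[v_t][v_{t+1}]. For example, for (i, j) = (0, 2) we minimise over 3 possible intermediate vertex sequences; the minimum is 0, attained along the walk 0 → 1 → 2.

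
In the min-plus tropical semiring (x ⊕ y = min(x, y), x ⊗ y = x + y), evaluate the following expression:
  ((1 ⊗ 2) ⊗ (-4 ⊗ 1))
((1 ⊗ 2) ⊗ (-4 ⊗ 1)) = 0

Expand innermost to outermost. Recall ⊕ takes the minimum of its arguments and ⊗ takes their sum. Working out the expression ((1 ⊗ 2) ⊗ (-4 ⊗ 1)) gives 0.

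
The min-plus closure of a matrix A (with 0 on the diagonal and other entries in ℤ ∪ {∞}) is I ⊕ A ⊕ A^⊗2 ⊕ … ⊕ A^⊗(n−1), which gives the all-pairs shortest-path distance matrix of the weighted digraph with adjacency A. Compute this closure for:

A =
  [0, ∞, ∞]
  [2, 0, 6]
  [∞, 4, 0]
Closure =
  [0, ∞, ∞]
  [2, 0, 6]
  [6, 4, 0]

This is the Floyd-Warshall all-pairs shortest-path computation. For each intermediate vertex k = 0, 1, …, 2, update dist[i][j] ← min(dist[i][j], dist[i][k] + dist[k][j]). The final matrix gives, for each (i, j), the minimum total weight of any directed path from i to j (possibly empty when i = j).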